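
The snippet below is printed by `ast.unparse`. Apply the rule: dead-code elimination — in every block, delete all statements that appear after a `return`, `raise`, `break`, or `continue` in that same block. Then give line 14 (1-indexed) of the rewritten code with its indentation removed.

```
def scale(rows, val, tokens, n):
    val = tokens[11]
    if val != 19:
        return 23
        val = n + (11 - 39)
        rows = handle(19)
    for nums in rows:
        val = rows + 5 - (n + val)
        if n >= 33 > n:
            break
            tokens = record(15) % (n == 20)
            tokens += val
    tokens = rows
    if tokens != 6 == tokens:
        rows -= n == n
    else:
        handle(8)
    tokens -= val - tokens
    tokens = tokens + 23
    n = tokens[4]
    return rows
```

Transformed code:
def scale(rows, val, tokens, n):
    val = tokens[11]
    if val != 19:
        return 23
    for nums in rows:
        val = rows + 5 - (n + val)
        if n >= 33 > n:
            break
    tokens = rows
    if tokens != 6 == tokens:
        rows -= n == n
    else:
        handle(8)
    tokens -= val - tokens
    tokens = tokens + 23
    n = tokens[4]
    return rows

tokens -= val - tokens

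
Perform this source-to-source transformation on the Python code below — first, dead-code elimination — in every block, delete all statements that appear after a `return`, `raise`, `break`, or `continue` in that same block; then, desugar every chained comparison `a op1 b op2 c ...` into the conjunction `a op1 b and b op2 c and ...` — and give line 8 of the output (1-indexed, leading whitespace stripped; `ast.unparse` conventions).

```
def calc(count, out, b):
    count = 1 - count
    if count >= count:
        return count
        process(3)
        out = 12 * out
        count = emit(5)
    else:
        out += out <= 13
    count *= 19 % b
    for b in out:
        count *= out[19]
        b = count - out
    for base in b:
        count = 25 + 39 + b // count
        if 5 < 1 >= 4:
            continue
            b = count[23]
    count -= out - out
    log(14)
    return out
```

for b in out:

Transformed code:
def calc(count, out, b):
    count = 1 - count
    if count >= count:
        return count
    else:
        out += out <= 13
    count *= 19 % b
    for b in out:
        count *= out[19]
        b = count - out
    for base in b:
        count = 25 + 39 + b // count
        if 5 < 1 and 1 >= 4:
            continue
    count -= out - out
    log(14)
    return out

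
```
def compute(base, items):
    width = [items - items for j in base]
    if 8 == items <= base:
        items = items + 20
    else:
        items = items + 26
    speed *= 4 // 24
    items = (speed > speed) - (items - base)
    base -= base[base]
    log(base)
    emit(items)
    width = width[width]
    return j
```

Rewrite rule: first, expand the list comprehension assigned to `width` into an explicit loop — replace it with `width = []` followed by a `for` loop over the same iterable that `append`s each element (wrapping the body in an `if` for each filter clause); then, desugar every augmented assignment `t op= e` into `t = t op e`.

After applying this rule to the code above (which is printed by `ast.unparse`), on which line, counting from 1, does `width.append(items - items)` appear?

Transformed code:
def compute(base, items):
    width = []
    for j in base:
        width.append(items - items)
    if 8 == items <= base:
        items = items + 20
    else:
        items = items + 26
    speed = speed * (4 // 24)
    items = (speed > speed) - (items - base)
    base = base - base[base]
    log(base)
    emit(items)
    width = width[width]
    return j

4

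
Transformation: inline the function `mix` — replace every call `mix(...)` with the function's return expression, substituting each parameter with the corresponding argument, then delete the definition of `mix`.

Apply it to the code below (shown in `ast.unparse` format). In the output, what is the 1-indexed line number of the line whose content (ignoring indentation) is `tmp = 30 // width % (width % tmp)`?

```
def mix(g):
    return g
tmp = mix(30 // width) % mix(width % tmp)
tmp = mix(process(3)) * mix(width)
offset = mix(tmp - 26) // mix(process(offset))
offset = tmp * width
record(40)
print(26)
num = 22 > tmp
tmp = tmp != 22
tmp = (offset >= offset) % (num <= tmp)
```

Transformed code:
tmp = 30 // width % (width % tmp)
tmp = process(3) * width
offset = (tmp - 26) // process(offset)
offset = tmp * width
record(40)
print(26)
num = 22 > tmp
tmp = tmp != 22
tmp = (offset >= offset) % (num <= tmp)

1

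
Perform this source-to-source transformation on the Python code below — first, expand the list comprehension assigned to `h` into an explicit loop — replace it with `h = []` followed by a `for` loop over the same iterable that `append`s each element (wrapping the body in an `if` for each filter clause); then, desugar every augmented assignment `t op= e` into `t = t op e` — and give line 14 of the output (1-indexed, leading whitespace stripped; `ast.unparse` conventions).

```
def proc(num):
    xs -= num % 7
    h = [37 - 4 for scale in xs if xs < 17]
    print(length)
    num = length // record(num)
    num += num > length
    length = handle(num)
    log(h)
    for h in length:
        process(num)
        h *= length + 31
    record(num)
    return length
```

h = h * (length + 31)

Transformed code:
def proc(num):
    xs = xs - num % 7
    h = []
    for scale in xs:
        if xs < 17:
            h.append(37 - 4)
    print(length)
    num = length // record(num)
    num = num + (num > length)
    length = handle(num)
    log(h)
    for h in length:
        process(num)
        h = h * (length + 31)
    record(num)
    return length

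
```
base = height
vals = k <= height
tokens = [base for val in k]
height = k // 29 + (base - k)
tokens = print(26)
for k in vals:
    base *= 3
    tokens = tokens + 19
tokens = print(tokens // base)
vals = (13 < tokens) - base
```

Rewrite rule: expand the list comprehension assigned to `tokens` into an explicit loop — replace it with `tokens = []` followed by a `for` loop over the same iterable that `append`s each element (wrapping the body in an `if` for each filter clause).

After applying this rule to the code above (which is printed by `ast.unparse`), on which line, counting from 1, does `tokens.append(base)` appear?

5

Transformed code:
base = height
vals = k <= height
tokens = []
for val in k:
    tokens.append(base)
height = k // 29 + (base - k)
tokens = print(26)
for k in vals:
    base *= 3
    tokens = tokens + 19
tokens = print(tokens // base)
vals = (13 < tokens) - base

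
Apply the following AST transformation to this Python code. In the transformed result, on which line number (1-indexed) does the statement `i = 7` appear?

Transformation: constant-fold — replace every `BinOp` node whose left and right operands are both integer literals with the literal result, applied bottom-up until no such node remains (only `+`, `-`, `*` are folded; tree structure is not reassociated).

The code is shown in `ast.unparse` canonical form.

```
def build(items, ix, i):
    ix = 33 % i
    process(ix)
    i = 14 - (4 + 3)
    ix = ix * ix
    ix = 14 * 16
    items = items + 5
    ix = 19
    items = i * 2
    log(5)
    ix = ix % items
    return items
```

4

Transformed code:
def build(items, ix, i):
    ix = 33 % i
    process(ix)
    i = 7
    ix = ix * ix
    ix = 224
    items = items + 5
    ix = 19
    items = i * 2
    log(5)
    ix = ix % items
    return items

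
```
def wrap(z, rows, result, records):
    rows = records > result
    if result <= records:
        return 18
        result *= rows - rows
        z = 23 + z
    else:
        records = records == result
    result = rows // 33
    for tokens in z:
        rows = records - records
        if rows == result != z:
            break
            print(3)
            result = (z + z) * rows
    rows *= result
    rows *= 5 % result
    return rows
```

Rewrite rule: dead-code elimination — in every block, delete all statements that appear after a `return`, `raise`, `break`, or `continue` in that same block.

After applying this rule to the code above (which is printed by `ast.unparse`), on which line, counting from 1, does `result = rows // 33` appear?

7

Transformed code:
def wrap(z, rows, result, records):
    rows = records > result
    if result <= records:
        return 18
    else:
        records = records == result
    result = rows // 33
    for tokens in z:
        rows = records - records
        if rows == result != z:
            break
    rows *= result
    rows *= 5 % result
    return rows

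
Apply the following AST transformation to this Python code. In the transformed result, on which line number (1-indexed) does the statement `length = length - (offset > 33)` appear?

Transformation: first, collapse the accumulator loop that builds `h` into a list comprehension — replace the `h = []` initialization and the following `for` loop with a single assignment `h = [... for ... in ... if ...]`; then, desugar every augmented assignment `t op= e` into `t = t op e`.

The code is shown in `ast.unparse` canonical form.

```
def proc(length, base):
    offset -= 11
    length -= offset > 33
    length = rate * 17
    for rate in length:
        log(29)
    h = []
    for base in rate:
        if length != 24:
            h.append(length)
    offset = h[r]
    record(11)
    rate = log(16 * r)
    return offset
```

Transformed code:
def proc(length, base):
    offset = offset - 11
    length = length - (offset > 33)
    length = rate * 17
    for rate in length:
        log(29)
    h = [length for base in rate if length != 24]
    offset = h[r]
    record(11)
    rate = log(16 * r)
    return offset

3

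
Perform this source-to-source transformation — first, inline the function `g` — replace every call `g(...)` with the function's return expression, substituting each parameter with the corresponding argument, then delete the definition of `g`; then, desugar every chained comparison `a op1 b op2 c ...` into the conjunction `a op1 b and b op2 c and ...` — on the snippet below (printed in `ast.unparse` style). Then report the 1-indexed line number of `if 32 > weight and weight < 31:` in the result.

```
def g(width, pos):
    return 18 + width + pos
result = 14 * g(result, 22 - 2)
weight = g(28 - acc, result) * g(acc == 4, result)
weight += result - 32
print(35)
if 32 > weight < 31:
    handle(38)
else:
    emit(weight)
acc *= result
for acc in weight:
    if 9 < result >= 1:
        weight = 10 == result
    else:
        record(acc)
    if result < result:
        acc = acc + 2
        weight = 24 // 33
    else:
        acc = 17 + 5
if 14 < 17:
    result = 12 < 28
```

Transformed code:
result = 14 * (18 + result + (22 - 2))
weight = (18 + (28 - acc) + result) * (18 + (acc == 4) + result)
weight += result - 32
print(35)
if 32 > weight and weight < 31:
    handle(38)
else:
    emit(weight)
acc *= result
for acc in weight:
    if 9 < result and result >= 1:
        weight = 10 == result
    else:
        record(acc)
    if result < result:
        acc = acc + 2
        weight = 24 // 33
    else:
        acc = 17 + 5
if 14 < 17:
    result = 12 < 28

5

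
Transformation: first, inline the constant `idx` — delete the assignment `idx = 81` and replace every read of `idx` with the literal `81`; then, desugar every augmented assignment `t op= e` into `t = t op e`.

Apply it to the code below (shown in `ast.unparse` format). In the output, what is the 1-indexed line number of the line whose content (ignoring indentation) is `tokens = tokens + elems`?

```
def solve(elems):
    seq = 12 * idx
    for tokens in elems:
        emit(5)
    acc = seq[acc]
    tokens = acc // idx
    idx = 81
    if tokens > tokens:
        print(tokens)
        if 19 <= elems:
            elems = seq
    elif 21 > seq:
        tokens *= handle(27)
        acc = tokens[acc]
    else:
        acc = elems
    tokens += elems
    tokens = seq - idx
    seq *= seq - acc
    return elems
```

16

Transformed code:
def solve(elems):
    seq = 12 * 81
    for tokens in elems:
        emit(5)
    acc = seq[acc]
    tokens = acc // 81
    if tokens > tokens:
        print(tokens)
        if 19 <= elems:
            elems = seq
    elif 21 > seq:
        tokens = tokens * handle(27)
        acc = tokens[acc]
    else:
        acc = elems
    tokens = tokens + elems
    tokens = seq - 81
    seq = seq * (seq - acc)
    return elems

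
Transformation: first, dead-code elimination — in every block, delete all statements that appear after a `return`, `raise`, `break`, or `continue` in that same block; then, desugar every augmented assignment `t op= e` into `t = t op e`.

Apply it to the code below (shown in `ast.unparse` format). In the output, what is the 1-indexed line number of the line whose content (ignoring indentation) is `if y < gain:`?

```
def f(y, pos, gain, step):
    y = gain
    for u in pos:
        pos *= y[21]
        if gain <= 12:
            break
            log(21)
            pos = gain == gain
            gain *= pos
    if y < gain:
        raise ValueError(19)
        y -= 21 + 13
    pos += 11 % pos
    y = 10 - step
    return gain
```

7

Transformed code:
def f(y, pos, gain, step):
    y = gain
    for u in pos:
        pos = pos * y[21]
        if gain <= 12:
            break
    if y < gain:
        raise ValueError(19)
    pos = pos + 11 % pos
    y = 10 - step
    return gain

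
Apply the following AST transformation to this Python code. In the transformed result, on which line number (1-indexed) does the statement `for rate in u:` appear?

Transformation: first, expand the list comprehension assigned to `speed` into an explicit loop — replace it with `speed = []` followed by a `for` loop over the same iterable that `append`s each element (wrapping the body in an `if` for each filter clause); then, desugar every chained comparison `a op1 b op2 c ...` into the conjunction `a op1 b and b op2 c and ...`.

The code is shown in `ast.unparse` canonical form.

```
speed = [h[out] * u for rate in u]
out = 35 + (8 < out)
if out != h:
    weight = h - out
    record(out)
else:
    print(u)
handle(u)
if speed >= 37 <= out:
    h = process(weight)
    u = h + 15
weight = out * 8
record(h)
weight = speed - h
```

Transformed code:
speed = []
for rate in u:
    speed.append(h[out] * u)
out = 35 + (8 < out)
if out != h:
    weight = h - out
    record(out)
else:
    print(u)
handle(u)
if speed >= 37 and 37 <= out:
    h = process(weight)
    u = h + 15
weight = out * 8
record(h)
weight = speed - h

2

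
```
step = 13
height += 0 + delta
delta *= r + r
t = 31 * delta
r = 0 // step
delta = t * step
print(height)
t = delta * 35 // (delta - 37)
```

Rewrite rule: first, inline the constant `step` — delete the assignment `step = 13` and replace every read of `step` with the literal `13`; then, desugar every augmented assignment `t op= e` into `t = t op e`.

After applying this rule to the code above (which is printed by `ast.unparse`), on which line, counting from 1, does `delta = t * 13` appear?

5

Transformed code:
height = height + (0 + delta)
delta = delta * (r + r)
t = 31 * delta
r = 0 // 13
delta = t * 13
print(height)
t = delta * 35 // (delta - 37)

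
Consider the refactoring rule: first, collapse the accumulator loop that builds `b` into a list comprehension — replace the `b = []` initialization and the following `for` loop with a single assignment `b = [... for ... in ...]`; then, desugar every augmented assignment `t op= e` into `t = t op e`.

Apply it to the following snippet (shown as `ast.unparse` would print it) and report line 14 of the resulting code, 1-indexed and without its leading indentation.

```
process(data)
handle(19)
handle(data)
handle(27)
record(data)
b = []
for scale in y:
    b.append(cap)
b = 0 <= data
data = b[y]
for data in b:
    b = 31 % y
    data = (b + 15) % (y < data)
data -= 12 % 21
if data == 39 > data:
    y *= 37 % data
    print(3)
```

y = y * (37 % data)

Transformed code:
process(data)
handle(19)
handle(data)
handle(27)
record(data)
b = [cap for scale in y]
b = 0 <= data
data = b[y]
for data in b:
    b = 31 % y
    data = (b + 15) % (y < data)
data = data - 12 % 21
if data == 39 > data:
    y = y * (37 % data)
    print(3)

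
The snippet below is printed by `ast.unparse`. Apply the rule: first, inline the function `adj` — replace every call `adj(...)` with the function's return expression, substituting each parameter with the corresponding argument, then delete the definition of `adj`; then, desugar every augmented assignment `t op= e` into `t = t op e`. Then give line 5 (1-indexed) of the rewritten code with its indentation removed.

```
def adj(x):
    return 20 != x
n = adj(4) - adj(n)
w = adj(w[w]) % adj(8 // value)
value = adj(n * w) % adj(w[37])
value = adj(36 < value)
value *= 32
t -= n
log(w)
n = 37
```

Transformed code:
n = (20 != 4) - (20 != n)
w = (20 != w[w]) % (20 != 8 // value)
value = (20 != n * w) % (20 != w[37])
value = 20 != (36 < value)
value = value * 32
t = t - n
log(w)
n = 37

value = value * 32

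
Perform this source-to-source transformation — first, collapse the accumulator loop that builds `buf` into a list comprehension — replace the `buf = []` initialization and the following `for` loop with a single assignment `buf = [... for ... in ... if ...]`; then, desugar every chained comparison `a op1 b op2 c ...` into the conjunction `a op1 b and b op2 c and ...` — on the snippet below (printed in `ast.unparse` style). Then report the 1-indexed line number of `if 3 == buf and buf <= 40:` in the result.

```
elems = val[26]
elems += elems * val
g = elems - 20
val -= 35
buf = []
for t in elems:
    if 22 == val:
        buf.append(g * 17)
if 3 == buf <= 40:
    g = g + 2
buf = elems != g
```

Transformed code:
elems = val[26]
elems += elems * val
g = elems - 20
val -= 35
buf = [g * 17 for t in elems if 22 == val]
if 3 == buf and buf <= 40:
    g = g + 2
buf = elems != g

6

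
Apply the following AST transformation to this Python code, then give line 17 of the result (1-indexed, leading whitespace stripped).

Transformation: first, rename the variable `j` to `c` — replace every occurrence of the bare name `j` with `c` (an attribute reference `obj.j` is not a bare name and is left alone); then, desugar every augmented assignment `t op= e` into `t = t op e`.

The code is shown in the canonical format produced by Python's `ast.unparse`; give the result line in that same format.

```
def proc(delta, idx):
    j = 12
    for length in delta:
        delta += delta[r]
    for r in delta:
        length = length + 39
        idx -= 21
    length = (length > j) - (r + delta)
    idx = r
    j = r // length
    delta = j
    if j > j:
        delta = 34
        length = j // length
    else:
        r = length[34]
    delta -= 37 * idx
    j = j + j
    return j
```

Transformed code:
def proc(delta, idx):
    c = 12
    for length in delta:
        delta = delta + delta[r]
    for r in delta:
        length = length + 39
        idx = idx - 21
    length = (length > c) - (r + delta)
    idx = r
    c = r // length
    delta = c
    if c > c:
        delta = 34
        length = c // length
    else:
        r = length[34]
    delta = delta - 37 * idx
    c = c + c
    return c

delta = delta - 37 * idx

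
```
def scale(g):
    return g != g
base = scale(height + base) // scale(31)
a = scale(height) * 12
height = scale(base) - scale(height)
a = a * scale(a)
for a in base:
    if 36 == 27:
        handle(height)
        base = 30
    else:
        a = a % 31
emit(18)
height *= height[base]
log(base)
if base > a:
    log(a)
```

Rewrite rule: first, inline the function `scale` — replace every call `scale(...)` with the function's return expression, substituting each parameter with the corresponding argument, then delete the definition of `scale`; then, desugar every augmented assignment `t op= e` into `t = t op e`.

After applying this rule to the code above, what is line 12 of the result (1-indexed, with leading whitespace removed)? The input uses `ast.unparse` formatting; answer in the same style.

height = height * height[base]

Transformed code:
base = (height + base != height + base) // (31 != 31)
a = (height != height) * 12
height = (base != base) - (height != height)
a = a * (a != a)
for a in base:
    if 36 == 27:
        handle(height)
        base = 30
    else:
        a = a % 31
emit(18)
height = height * height[base]
log(base)
if base > a:
    log(a)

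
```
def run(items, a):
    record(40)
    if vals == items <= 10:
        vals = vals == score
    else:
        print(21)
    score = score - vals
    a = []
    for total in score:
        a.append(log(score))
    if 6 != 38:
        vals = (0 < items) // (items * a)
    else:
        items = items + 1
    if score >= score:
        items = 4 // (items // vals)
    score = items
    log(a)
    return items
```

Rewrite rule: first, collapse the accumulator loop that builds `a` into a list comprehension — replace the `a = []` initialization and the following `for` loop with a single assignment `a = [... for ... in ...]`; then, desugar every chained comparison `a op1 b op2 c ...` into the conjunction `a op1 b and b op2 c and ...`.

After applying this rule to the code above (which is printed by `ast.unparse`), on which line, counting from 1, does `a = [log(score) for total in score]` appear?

8

Transformed code:
def run(items, a):
    record(40)
    if vals == items and items <= 10:
        vals = vals == score
    else:
        print(21)
    score = score - vals
    a = [log(score) for total in score]
    if 6 != 38:
        vals = (0 < items) // (items * a)
    else:
        items = items + 1
    if score >= score:
        items = 4 // (items // vals)
    score = items
    log(a)
    return items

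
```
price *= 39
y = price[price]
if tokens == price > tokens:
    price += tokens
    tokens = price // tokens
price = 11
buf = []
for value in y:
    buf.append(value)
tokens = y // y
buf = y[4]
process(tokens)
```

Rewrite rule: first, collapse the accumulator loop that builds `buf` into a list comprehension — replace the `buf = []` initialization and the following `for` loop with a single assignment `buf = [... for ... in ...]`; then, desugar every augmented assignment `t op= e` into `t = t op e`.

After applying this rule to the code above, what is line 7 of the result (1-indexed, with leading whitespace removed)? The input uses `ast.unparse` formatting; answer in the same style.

Transformed code:
price = price * 39
y = price[price]
if tokens == price > tokens:
    price = price + tokens
    tokens = price // tokens
price = 11
buf = [value for value in y]
tokens = y // y
buf = y[4]
process(tokens)

buf = [value for value in y]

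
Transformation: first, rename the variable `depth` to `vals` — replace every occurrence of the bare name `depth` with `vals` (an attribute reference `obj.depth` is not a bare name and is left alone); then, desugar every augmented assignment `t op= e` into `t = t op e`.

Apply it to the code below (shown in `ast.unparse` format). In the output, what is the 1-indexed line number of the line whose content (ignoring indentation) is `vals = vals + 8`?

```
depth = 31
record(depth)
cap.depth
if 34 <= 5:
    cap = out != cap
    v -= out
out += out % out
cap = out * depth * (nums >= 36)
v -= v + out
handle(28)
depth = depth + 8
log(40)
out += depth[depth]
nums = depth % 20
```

11

Transformed code:
vals = 31
record(vals)
cap.depth
if 34 <= 5:
    cap = out != cap
    v = v - out
out = out + out % out
cap = out * vals * (nums >= 36)
v = v - (v + out)
handle(28)
vals = vals + 8
log(40)
out = out + vals[vals]
nums = vals % 20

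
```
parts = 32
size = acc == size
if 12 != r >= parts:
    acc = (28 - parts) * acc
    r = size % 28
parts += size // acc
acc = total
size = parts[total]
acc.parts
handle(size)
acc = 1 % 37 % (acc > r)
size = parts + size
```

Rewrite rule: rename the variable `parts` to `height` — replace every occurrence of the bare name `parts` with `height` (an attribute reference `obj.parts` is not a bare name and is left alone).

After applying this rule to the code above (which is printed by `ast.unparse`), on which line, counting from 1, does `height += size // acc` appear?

Transformed code:
height = 32
size = acc == size
if 12 != r >= height:
    acc = (28 - height) * acc
    r = size % 28
height += size // acc
acc = total
size = height[total]
acc.parts
handle(size)
acc = 1 % 37 % (acc > r)
size = height + size

6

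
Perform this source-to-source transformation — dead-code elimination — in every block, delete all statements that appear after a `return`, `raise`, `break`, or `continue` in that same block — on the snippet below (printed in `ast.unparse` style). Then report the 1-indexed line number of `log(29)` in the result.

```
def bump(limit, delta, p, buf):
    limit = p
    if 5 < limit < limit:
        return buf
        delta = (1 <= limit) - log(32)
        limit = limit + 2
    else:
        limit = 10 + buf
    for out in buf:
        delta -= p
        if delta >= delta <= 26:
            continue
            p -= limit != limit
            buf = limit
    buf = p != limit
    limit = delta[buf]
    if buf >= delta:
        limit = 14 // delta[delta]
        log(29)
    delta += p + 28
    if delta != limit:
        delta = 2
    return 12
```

Transformed code:
def bump(limit, delta, p, buf):
    limit = p
    if 5 < limit < limit:
        return buf
    else:
        limit = 10 + buf
    for out in buf:
        delta -= p
        if delta >= delta <= 26:
            continue
    buf = p != limit
    limit = delta[buf]
    if buf >= delta:
        limit = 14 // delta[delta]
        log(29)
    delta += p + 28
    if delta != limit:
        delta = 2
    return 12

15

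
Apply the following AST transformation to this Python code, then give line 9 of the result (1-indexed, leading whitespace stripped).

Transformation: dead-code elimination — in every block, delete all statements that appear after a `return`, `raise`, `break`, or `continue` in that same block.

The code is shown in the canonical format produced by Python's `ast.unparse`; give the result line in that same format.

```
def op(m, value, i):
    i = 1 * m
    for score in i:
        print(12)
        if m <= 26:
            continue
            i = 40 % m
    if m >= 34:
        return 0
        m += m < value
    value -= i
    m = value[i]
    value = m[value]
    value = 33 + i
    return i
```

Transformed code:
def op(m, value, i):
    i = 1 * m
    for score in i:
        print(12)
        if m <= 26:
            continue
    if m >= 34:
        return 0
    value -= i
    m = value[i]
    value = m[value]
    value = 33 + i
    return i

value -= i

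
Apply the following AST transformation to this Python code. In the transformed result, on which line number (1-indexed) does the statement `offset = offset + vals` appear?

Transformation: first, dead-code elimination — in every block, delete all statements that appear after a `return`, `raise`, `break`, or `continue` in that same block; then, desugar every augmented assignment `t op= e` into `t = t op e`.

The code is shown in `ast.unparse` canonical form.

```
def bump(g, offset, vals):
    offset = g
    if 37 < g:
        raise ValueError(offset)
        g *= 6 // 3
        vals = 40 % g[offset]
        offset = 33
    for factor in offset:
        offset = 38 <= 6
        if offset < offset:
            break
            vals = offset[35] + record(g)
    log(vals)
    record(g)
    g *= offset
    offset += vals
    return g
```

Transformed code:
def bump(g, offset, vals):
    offset = g
    if 37 < g:
        raise ValueError(offset)
    for factor in offset:
        offset = 38 <= 6
        if offset < offset:
            break
    log(vals)
    record(g)
    g = g * offset
    offset = offset + vals
    return g

12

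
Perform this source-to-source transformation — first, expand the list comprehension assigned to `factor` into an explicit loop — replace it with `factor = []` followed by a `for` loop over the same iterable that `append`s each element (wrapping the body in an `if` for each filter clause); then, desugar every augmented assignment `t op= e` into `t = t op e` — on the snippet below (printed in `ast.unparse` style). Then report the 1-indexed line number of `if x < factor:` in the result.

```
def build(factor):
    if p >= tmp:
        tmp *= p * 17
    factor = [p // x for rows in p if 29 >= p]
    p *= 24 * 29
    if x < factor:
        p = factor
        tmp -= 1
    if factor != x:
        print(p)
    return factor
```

9

Transformed code:
def build(factor):
    if p >= tmp:
        tmp = tmp * (p * 17)
    factor = []
    for rows in p:
        if 29 >= p:
            factor.append(p // x)
    p = p * (24 * 29)
    if x < factor:
        p = factor
        tmp = tmp - 1
    if factor != x:
        print(p)
    return factor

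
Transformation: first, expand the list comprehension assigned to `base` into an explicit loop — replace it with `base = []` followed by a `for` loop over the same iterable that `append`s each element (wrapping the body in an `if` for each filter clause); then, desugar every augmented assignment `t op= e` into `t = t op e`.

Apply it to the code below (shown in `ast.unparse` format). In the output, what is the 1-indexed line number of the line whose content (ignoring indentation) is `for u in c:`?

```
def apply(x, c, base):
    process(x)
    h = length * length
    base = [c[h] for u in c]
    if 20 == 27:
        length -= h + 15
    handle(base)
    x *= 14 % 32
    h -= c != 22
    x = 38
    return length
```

5

Transformed code:
def apply(x, c, base):
    process(x)
    h = length * length
    base = []
    for u in c:
        base.append(c[h])
    if 20 == 27:
        length = length - (h + 15)
    handle(base)
    x = x * (14 % 32)
    h = h - (c != 22)
    x = 38
    return length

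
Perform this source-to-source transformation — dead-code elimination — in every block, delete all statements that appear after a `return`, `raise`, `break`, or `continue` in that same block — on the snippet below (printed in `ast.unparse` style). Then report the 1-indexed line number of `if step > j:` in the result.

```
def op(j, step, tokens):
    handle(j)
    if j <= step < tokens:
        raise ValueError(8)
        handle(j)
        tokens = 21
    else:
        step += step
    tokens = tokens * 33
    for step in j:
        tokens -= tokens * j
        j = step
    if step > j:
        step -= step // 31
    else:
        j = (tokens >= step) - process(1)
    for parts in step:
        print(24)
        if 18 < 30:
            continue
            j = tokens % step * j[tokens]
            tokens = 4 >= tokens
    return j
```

11

Transformed code:
def op(j, step, tokens):
    handle(j)
    if j <= step < tokens:
        raise ValueError(8)
    else:
        step += step
    tokens = tokens * 33
    for step in j:
        tokens -= tokens * j
        j = step
    if step > j:
        step -= step // 31
    else:
        j = (tokens >= step) - process(1)
    for parts in step:
        print(24)
        if 18 < 30:
            continue
    return j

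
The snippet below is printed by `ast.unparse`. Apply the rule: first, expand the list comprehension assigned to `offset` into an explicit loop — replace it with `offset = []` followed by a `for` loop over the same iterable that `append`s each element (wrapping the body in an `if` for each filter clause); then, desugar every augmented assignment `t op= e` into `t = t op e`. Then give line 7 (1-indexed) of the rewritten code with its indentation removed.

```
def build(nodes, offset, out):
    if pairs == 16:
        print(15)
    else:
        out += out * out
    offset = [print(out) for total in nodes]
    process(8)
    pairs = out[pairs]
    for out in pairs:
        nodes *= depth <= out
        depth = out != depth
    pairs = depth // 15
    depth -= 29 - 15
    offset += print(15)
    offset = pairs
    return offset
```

for total in nodes:

Transformed code:
def build(nodes, offset, out):
    if pairs == 16:
        print(15)
    else:
        out = out + out * out
    offset = []
    for total in nodes:
        offset.append(print(out))
    process(8)
    pairs = out[pairs]
    for out in pairs:
        nodes = nodes * (depth <= out)
        depth = out != depth
    pairs = depth // 15
    depth = depth - (29 - 15)
    offset = offset + print(15)
    offset = pairs
    return offset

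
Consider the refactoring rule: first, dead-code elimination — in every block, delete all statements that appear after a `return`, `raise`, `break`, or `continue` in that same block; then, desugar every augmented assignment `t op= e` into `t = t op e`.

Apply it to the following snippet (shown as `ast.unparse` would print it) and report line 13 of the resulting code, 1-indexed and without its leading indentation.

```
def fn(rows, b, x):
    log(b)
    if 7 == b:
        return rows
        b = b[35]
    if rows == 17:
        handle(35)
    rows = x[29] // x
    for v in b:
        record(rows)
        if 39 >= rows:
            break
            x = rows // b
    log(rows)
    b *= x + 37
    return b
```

Transformed code:
def fn(rows, b, x):
    log(b)
    if 7 == b:
        return rows
    if rows == 17:
        handle(35)
    rows = x[29] // x
    for v in b:
        record(rows)
        if 39 >= rows:
            break
    log(rows)
    b = b * (x + 37)
    return b

b = b * (x + 37)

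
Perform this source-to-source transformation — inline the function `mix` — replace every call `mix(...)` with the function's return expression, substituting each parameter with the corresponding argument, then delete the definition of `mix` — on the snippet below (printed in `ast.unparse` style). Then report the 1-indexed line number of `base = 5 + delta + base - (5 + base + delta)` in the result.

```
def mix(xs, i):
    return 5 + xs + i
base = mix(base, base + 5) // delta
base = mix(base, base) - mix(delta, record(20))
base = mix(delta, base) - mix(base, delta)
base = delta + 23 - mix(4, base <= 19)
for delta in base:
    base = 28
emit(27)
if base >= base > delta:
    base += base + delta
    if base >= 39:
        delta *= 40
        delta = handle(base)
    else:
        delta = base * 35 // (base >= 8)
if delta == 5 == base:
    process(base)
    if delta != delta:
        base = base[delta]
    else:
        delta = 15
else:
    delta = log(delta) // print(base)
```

3

Transformed code:
base = (5 + base + (base + 5)) // delta
base = 5 + base + base - (5 + delta + record(20))
base = 5 + delta + base - (5 + base + delta)
base = delta + 23 - (5 + 4 + (base <= 19))
for delta in base:
    base = 28
emit(27)
if base >= base > delta:
    base += base + delta
    if base >= 39:
        delta *= 40
        delta = handle(base)
    else:
        delta = base * 35 // (base >= 8)
if delta == 5 == base:
    process(base)
    if delta != delta:
        base = base[delta]
    else:
        delta = 15
else:
    delta = log(delta) // print(base)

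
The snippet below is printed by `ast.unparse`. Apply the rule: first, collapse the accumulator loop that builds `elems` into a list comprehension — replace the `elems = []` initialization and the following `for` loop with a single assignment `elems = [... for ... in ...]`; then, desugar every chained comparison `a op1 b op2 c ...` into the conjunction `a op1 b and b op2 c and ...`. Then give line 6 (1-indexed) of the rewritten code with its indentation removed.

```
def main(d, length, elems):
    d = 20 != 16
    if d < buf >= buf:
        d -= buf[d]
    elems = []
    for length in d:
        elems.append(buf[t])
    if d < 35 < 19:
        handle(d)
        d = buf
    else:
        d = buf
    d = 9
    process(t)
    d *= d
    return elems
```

if d < 35 and 35 < 19:

Transformed code:
def main(d, length, elems):
    d = 20 != 16
    if d < buf and buf >= buf:
        d -= buf[d]
    elems = [buf[t] for length in d]
    if d < 35 and 35 < 19:
        handle(d)
        d = buf
    else:
        d = buf
    d = 9
    process(t)
    d *= d
    return elems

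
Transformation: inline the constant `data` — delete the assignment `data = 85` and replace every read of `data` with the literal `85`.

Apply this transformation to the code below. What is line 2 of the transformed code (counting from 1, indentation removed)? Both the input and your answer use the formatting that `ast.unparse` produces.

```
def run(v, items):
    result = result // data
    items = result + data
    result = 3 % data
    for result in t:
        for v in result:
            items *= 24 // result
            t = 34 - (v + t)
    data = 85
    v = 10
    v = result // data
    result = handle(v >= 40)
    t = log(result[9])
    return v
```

Transformed code:
def run(v, items):
    result = result // 85
    items = result + 85
    result = 3 % 85
    for result in t:
        for v in result:
            items *= 24 // result
            t = 34 - (v + t)
    v = 10
    v = result // 85
    result = handle(v >= 40)
    t = log(result[9])
    return v

result = result // 85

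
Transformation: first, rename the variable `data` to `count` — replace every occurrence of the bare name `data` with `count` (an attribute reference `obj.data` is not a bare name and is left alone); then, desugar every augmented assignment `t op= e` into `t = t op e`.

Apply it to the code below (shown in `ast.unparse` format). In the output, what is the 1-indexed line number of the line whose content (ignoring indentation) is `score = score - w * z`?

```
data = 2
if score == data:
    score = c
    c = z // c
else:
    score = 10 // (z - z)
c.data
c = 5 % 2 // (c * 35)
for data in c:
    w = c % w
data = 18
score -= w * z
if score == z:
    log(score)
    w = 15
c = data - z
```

Transformed code:
count = 2
if score == count:
    score = c
    c = z // c
else:
    score = 10 // (z - z)
c.data
c = 5 % 2 // (c * 35)
for count in c:
    w = c % w
count = 18
score = score - w * z
if score == z:
    log(score)
    w = 15
c = count - z

12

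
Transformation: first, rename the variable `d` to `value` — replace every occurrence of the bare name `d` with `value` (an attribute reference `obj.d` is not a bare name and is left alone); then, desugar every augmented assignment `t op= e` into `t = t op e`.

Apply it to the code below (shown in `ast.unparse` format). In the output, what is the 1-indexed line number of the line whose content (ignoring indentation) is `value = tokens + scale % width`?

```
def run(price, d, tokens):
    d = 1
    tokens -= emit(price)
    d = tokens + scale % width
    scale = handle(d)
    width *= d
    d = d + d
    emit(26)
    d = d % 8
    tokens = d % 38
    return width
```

4

Transformed code:
def run(price, value, tokens):
    value = 1
    tokens = tokens - emit(price)
    value = tokens + scale % width
    scale = handle(value)
    width = width * value
    value = value + value
    emit(26)
    value = value % 8
    tokens = value % 38
    return width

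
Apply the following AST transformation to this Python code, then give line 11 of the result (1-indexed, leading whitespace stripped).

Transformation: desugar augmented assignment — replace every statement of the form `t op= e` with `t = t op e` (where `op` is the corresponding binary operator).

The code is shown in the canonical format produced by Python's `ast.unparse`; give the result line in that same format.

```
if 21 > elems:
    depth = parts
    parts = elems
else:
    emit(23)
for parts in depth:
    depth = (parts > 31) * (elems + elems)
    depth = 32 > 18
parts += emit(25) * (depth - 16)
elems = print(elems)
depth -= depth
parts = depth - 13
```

depth = depth - depth

Transformed code:
if 21 > elems:
    depth = parts
    parts = elems
else:
    emit(23)
for parts in depth:
    depth = (parts > 31) * (elems + elems)
    depth = 32 > 18
parts = parts + emit(25) * (depth - 16)
elems = print(elems)
depth = depth - depth
parts = depth - 13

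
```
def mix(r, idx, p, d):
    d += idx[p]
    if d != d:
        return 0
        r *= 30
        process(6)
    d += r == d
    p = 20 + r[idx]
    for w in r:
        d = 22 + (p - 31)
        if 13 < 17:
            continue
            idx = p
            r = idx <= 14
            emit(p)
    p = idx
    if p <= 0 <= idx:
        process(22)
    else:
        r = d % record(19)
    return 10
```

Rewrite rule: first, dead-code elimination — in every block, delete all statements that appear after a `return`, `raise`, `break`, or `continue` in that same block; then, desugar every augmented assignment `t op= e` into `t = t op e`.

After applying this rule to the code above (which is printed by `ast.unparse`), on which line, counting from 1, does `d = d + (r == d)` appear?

5

Transformed code:
def mix(r, idx, p, d):
    d = d + idx[p]
    if d != d:
        return 0
    d = d + (r == d)
    p = 20 + r[idx]
    for w in r:
        d = 22 + (p - 31)
        if 13 < 17:
            continue
    p = idx
    if p <= 0 <= idx:
        process(22)
    else:
        r = d % record(19)
    return 10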